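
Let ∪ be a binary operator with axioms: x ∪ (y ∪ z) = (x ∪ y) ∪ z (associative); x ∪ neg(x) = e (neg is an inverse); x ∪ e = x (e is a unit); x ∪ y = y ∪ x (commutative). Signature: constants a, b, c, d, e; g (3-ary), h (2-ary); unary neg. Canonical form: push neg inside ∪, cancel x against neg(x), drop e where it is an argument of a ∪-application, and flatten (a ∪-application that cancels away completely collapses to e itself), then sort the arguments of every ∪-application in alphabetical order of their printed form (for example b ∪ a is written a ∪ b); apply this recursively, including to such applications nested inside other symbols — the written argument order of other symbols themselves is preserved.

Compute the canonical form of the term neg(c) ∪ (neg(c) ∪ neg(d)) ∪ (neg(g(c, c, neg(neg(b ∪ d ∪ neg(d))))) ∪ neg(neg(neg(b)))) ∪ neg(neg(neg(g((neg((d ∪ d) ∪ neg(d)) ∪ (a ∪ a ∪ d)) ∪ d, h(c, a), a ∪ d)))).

Push neg inside:  distribute neg over ∪ and collapse double neg
Collect terms:  neg(c) ∪ neg(c) ∪ neg(d) ∪ neg(g(c, c, b)) ∪ neg(b) ∪ neg(g(a ∪ a ∪ d, h(c, a), a ∪ d))
Order the arguments:  neg(b) ∪ neg(c) ∪ neg(c) ∪ neg(d) ∪ neg(g(a ∪ a ∪ d, h(c, a), a ∪ d)) ∪ neg(g(c, c, b))

Answer: neg(b) ∪ neg(c) ∪ neg(c) ∪ neg(d) ∪ neg(g(a ∪ a ∪ d, h(c, a), a ∪ d)) ∪ neg(g(c, c, b))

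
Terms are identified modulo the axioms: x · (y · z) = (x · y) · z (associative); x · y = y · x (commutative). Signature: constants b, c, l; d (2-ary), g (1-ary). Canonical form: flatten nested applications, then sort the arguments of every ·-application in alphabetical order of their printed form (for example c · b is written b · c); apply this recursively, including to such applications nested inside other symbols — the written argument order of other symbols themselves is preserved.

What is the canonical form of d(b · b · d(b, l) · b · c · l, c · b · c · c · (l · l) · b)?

Answer: d(b · b · b · c · d(b, l) · l, b · b · c · c · c · l · l)

Derivation:
Descend into:  c · b · c · c · (l · l) · b
Flatten:  c · b · c · c · l · l · b
Sort arguments:  b · b · c · c · c · l · l
Rebuild:  d(b · b · b · c · d(b, l) · l, b · b · c · c · c · l · l)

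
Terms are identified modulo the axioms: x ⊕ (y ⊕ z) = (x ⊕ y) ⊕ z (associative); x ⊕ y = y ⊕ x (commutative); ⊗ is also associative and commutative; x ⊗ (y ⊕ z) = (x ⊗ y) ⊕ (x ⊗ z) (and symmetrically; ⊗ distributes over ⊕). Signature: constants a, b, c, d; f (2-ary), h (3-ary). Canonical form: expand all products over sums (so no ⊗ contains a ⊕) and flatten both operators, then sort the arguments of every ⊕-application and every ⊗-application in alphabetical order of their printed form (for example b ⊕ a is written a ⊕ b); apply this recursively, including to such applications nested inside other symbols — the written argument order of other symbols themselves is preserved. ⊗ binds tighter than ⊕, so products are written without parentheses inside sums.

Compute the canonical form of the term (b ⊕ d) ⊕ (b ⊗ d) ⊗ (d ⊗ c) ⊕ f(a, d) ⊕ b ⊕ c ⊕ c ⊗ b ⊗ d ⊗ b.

Answer: b ⊕ b ⊕ b ⊗ b ⊗ c ⊗ d ⊕ b ⊗ c ⊗ d ⊗ d ⊕ c ⊕ d ⊕ f(a, d)

Derivation:
Un-nest:  b ⊕ d ⊕ b ⊗ c ⊗ d ⊗ d ⊕ f(a, d) ⊕ b ⊕ c ⊕ b ⊗ b ⊗ c ⊗ d
Order the arguments:  b ⊕ b ⊕ b ⊗ b ⊗ c ⊗ d ⊕ b ⊗ c ⊗ d ⊗ d ⊕ c ⊕ d ⊕ f(a, d)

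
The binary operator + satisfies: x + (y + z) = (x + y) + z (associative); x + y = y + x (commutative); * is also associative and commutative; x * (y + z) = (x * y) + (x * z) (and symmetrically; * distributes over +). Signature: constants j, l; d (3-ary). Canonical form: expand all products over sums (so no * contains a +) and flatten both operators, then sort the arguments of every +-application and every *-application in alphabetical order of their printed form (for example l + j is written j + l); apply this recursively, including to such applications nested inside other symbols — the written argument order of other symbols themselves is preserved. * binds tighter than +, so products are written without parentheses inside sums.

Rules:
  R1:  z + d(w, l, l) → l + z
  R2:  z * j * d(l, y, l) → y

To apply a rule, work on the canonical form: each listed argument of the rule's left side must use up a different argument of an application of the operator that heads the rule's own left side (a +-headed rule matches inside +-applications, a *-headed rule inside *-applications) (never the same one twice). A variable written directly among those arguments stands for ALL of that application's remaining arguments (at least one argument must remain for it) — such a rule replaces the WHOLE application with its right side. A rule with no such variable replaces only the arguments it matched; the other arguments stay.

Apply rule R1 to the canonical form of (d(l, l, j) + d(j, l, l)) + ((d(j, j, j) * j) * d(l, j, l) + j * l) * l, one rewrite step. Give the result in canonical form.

Answer: d(j, j, j) * d(l, j, l) * j * l + d(l, l, j) + j * l * l + l

Derivation:
Canonical form:  d(j, j, j) * d(l, j, l) * j * l + d(j, l, l) + d(l, l, j) + j * l * l
Match R1:  consume d(j, l, l);  w := j, z := d(j, j, j) * d(l, j, l) * j * l + d(l, l, j) + j * l * l
Every leftover argument binds to the variable; the entire application is replaced.
Result:  d(j, j, j) * d(l, j, l) * j * l + d(l, l, j) + j * l * l + l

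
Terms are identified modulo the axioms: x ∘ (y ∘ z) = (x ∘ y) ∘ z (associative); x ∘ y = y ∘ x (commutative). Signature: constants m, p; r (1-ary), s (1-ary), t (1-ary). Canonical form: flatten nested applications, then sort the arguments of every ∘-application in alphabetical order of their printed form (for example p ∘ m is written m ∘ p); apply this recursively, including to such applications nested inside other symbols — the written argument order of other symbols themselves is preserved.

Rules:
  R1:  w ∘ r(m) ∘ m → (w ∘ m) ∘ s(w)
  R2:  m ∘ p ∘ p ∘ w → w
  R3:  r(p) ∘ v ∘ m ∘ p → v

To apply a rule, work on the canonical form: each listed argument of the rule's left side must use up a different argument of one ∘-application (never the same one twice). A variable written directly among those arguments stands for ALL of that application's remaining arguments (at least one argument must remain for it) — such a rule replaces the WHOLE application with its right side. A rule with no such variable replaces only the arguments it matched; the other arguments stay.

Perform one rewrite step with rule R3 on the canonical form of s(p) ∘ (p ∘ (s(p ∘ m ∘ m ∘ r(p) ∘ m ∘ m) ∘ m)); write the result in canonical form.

Answer: m ∘ p ∘ s(m ∘ m ∘ m) ∘ s(p)

Derivation:
Canonical form:  m ∘ p ∘ s(m ∘ m ∘ m ∘ m ∘ p ∘ r(p)) ∘ s(p)
Apply R3:  consuming m, p, r(p);  v := m ∘ m ∘ m
Every leftover argument binds to the variable; the entire application is replaced.
Result:  m ∘ p ∘ s(m ∘ m ∘ m) ∘ s(p)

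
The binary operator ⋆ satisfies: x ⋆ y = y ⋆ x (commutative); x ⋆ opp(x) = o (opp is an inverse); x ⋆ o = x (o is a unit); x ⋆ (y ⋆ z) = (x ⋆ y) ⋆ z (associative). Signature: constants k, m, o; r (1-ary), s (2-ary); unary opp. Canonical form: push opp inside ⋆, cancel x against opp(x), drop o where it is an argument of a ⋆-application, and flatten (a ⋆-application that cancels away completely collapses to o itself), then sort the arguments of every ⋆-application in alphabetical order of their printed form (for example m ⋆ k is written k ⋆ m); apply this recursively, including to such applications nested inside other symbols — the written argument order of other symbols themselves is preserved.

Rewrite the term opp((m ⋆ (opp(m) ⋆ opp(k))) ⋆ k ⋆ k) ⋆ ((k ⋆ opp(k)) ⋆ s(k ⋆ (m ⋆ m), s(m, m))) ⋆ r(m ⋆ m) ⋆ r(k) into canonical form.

Answer: opp(k) ⋆ r(k) ⋆ r(m ⋆ m) ⋆ s(k ⋆ m ⋆ m, s(m, m))

Derivation:
Push opp inside:  distribute opp over ⋆ and collapse double opp
Cancel:  m cancels
Combine occurrences:  opp(k) ⋆ s(k ⋆ m ⋆ m, s(m, m)) ⋆ r(m ⋆ m) ⋆ r(k)
Sort arguments:  opp(k) ⋆ r(k) ⋆ r(m ⋆ m) ⋆ s(k ⋆ m ⋆ m, s(m, m))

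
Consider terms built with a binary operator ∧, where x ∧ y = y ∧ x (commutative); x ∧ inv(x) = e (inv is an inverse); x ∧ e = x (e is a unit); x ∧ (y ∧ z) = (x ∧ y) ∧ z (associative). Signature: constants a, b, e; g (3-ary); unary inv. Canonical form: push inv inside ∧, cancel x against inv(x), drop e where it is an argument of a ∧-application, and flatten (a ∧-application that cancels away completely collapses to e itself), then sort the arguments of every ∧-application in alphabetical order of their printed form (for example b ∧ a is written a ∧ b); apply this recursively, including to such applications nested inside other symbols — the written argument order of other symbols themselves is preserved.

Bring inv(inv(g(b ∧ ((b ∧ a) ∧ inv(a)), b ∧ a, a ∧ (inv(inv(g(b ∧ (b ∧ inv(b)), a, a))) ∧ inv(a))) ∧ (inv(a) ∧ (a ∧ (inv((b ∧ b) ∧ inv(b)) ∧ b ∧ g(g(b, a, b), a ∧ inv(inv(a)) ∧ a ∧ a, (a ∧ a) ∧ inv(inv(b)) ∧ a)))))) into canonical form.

Push inv inside:  distribute inv over ∧ and collapse double inv
Inverses cancel:  a cancels; b cancels
Collect terms:  g(b ∧ b, a ∧ b, g(b, a, a)) ∧ g(g(b, a, b), a ∧ a ∧ a ∧ a, a ∧ a ∧ a ∧ b)

Answer: g(b ∧ b, a ∧ b, g(b, a, a)) ∧ g(g(b, a, b), a ∧ a ∧ a ∧ a, a ∧ a ∧ a ∧ b)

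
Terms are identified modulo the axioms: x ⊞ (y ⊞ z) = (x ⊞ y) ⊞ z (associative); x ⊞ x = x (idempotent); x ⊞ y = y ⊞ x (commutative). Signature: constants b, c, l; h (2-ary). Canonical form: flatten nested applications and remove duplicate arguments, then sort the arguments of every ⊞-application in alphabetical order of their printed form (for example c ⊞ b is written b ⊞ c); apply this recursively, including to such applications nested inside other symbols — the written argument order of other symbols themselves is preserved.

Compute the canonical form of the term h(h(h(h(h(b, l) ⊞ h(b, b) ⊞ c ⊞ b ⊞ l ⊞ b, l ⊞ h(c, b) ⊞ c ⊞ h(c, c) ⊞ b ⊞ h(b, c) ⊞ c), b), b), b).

Focus inside:  l ⊞ h(c, b) ⊞ c ⊞ h(c, c) ⊞ b ⊞ h(b, c) ⊞ c
Drop duplicates:  drop duplicate c
Order the arguments:  b ⊞ c ⊞ h(b, c) ⊞ h(c, b) ⊞ h(c, c) ⊞ l
Reassemble:  h(h(h(h(b ⊞ c ⊞ h(b, b) ⊞ h(b, l) ⊞ l, b ⊞ c ⊞ h(b, c) ⊞ h(c, b) ⊞ h(c, c) ⊞ l), b), b), b)

Answer: h(h(h(h(b ⊞ c ⊞ h(b, b) ⊞ h(b, l) ⊞ l, b ⊞ c ⊞ h(b, c) ⊞ h(c, b) ⊞ h(c, c) ⊞ l), b), b), b)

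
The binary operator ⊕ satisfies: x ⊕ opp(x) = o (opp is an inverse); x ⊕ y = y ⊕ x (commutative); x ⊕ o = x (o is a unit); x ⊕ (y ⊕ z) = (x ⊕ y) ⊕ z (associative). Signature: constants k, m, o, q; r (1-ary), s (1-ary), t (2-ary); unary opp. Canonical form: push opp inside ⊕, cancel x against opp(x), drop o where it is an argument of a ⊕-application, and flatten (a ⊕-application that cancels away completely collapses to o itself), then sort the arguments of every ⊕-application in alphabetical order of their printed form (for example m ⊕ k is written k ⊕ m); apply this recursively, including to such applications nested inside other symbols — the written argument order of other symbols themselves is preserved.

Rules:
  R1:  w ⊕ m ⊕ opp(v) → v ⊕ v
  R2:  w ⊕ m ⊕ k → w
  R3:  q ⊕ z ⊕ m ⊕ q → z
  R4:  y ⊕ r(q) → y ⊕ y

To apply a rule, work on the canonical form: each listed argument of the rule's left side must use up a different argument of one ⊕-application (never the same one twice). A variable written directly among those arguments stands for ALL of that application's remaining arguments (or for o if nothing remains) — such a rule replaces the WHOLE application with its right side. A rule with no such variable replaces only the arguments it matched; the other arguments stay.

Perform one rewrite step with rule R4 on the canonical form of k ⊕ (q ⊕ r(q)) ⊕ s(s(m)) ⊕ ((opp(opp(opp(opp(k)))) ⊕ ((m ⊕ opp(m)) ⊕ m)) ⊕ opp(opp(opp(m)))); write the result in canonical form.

Canonical form:  k ⊕ k ⊕ q ⊕ r(q) ⊕ s(s(m))
Match R4:  consume r(q);  y := k ⊕ k ⊕ q ⊕ s(s(m))
Every leftover argument binds to the variable; the entire application is replaced.
New term:  k ⊕ k ⊕ k ⊕ k ⊕ q ⊕ q ⊕ s(s(m)) ⊕ s(s(m))

Answer: k ⊕ k ⊕ k ⊕ k ⊕ q ⊕ q ⊕ s(s(m)) ⊕ s(s(m))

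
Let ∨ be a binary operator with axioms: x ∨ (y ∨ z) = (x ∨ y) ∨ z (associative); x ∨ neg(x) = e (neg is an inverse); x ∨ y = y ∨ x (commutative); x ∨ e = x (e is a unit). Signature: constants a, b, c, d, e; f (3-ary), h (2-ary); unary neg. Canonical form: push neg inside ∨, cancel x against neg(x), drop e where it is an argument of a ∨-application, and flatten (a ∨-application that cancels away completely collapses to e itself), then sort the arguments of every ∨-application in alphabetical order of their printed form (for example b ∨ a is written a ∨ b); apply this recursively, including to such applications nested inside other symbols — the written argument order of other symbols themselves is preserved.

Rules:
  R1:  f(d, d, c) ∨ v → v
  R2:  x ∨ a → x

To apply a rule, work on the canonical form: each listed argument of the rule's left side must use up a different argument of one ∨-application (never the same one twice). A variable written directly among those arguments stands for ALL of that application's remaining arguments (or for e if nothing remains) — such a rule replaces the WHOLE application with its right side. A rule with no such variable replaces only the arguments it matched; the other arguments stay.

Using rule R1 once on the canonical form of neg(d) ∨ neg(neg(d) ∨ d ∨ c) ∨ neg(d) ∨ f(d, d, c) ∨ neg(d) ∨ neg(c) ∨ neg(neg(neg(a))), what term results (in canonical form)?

Canonical form:  f(d, d, c) ∨ neg(a) ∨ neg(c) ∨ neg(c) ∨ neg(d) ∨ neg(d) ∨ neg(d)
Apply R1:  consuming f(d, d, c);  v := neg(a) ∨ neg(c) ∨ neg(c) ∨ neg(d) ∨ neg(d) ∨ neg(d)
The extension variable absorbs all remaining arguments, so the whole application is rewritten.
Result:  neg(a) ∨ neg(c) ∨ neg(c) ∨ neg(d) ∨ neg(d) ∨ neg(d)

Answer: neg(a) ∨ neg(c) ∨ neg(c) ∨ neg(d) ∨ neg(d) ∨ neg(d)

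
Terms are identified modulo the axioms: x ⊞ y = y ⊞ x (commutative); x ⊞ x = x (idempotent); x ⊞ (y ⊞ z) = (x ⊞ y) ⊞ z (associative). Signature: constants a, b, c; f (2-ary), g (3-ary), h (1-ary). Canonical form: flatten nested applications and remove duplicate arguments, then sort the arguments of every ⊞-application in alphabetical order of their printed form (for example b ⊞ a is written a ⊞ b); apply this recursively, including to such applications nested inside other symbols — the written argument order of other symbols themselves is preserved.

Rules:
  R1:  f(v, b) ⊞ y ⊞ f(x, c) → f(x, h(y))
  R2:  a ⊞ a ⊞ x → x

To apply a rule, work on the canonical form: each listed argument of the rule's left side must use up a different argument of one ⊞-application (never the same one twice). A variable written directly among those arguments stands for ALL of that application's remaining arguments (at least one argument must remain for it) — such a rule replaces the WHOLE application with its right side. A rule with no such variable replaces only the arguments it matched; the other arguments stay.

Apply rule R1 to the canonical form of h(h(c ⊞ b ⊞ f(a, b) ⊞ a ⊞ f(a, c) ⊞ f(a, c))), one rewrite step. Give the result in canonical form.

Canonical form:  h(h(a ⊞ b ⊞ c ⊞ f(a, b) ⊞ f(a, c)))
Match R1:  consume f(a, b), f(a, c);  v := a, x := a, y := a ⊞ b ⊞ c
The variable takes the whole remainder — replace the entire application.
New term:  h(h(f(a, h(a ⊞ b ⊞ c))))

Answer: h(h(f(a, h(a ⊞ b ⊞ c))))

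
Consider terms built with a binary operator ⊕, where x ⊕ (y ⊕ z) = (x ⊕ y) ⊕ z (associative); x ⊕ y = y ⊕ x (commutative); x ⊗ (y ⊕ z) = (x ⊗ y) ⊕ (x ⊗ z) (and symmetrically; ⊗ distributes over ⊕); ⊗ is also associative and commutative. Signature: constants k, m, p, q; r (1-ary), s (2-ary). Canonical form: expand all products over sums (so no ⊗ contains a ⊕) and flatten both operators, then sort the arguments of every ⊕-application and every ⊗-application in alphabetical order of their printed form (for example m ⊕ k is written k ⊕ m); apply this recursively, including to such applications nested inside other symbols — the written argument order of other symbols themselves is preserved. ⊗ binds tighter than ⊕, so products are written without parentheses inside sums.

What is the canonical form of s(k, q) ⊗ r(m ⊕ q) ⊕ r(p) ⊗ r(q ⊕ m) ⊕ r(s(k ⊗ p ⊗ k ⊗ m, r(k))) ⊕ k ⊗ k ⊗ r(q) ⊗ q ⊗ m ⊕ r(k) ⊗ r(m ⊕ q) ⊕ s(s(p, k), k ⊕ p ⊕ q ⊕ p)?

Answer: k ⊗ k ⊗ m ⊗ q ⊗ r(q) ⊕ r(k) ⊗ r(m ⊕ q) ⊕ r(m ⊕ q) ⊗ r(p) ⊕ r(m ⊕ q) ⊗ s(k, q) ⊕ r(s(k ⊗ k ⊗ m ⊗ p, r(k))) ⊕ s(s(p, k), k ⊕ p ⊕ p ⊕ q)

Derivation:
Flatten:  r(m ⊕ q) ⊗ s(k, q) ⊕ r(m ⊕ q) ⊗ r(p) ⊕ r(s(k ⊗ k ⊗ m ⊗ p, r(k))) ⊕ k ⊗ k ⊗ m ⊗ q ⊗ r(q) ⊕ r(k) ⊗ r(m ⊕ q) ⊕ s(s(p, k), k ⊕ p ⊕ p ⊕ q)
Order the arguments:  k ⊗ k ⊗ m ⊗ q ⊗ r(q) ⊕ r(k) ⊗ r(m ⊕ q) ⊕ r(m ⊕ q) ⊗ r(p) ⊕ r(m ⊕ q) ⊗ s(k, q) ⊕ r(s(k ⊗ k ⊗ m ⊗ p, r(k))) ⊕ s(s(p, k), k ⊕ p ⊕ p ⊕ q)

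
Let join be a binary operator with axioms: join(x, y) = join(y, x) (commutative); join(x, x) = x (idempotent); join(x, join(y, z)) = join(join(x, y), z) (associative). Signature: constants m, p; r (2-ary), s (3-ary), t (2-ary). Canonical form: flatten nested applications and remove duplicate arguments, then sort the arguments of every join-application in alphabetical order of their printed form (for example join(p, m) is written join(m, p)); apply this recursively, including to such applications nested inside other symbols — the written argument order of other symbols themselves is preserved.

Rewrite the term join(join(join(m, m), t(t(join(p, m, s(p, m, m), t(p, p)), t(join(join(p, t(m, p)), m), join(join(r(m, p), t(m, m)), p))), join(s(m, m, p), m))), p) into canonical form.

Answer: join(m, p, t(t(join(m, p, s(p, m, m), t(p, p)), t(join(m, p, t(m, p)), join(p, r(m, p), t(m, m)))), join(m, s(m, m, p))))

Derivation:
Un-nest:  join(m, m, t(t(join(p, m, s(p, m, m), t(p, p)), t(join(join(p, t(m, p)), m), join(join(r(m, p), t(m, m)), p))), join(s(m, m, p), m)), p)
Simplify inside:  t(t(join(p, m, s(p, m, m), t(p, p)), t(join(join(p, t(m, p)), m), join(join(r(m, p), t(m, m)), p))), join(s(m, m, p), m))  →  t(t(join(m, p, s(p, m, m), t(p, p)), t(join(m, p, t(m, p)), join(p, r(m, p), t(m, m)))), join(m, s(m, m, p)))
Deduplicate:  drop duplicate m
Sort arguments:  join(m, p, t(t(join(m, p, s(p, m, m), t(p, p)), t(join(m, p, t(m, p)), join(p, r(m, p), t(m, m)))), join(m, s(m, m, p))))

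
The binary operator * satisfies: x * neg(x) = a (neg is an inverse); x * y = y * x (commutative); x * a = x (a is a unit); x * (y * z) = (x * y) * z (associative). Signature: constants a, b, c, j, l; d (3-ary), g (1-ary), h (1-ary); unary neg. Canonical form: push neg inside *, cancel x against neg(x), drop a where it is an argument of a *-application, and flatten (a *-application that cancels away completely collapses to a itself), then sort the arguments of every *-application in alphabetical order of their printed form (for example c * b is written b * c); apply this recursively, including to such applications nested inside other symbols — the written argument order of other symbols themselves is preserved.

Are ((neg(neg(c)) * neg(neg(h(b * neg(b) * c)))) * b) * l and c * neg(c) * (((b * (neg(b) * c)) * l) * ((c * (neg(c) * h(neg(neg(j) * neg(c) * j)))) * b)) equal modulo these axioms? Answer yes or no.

Answer: yes — both canonical forms are b * c * h(c) * l

Derivation:
Left:  ((neg(neg(c)) * neg(neg(h(b * neg(b) * c)))) * b) * l
  Push neg inside:  distribute neg over * and collapse double neg
  Collect:  c * h(c) * b * l
  Order the arguments:  b * c * h(c) * l
Right:  c * neg(c) * (((b * (neg(b) * c)) * l) * ((c * (neg(c) * h(neg(neg(j) * neg(c) * j)))) * b))
  Push neg inside:  distribute neg over * and collapse double neg
  Collect:  c * b * l * h(c)
  Sort arguments:  b * c * h(c) * l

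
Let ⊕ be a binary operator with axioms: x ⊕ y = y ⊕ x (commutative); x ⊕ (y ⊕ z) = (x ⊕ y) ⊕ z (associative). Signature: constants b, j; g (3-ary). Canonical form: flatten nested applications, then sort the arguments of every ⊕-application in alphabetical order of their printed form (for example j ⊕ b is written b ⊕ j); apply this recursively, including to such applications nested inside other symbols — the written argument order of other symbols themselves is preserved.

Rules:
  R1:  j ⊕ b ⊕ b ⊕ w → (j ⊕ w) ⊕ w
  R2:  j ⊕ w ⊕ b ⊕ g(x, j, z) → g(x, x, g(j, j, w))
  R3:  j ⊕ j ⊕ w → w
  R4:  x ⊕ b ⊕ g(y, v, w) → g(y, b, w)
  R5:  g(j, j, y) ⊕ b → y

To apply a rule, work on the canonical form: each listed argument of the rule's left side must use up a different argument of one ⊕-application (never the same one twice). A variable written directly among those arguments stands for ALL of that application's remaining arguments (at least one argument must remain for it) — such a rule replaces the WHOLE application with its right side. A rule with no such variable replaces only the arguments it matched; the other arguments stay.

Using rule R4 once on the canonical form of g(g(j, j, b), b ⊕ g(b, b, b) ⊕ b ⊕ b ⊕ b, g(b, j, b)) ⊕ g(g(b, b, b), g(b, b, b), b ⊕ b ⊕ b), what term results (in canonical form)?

Answer: g(g(b, b, b), g(b, b, b), b ⊕ b ⊕ b) ⊕ g(g(j, j, b), g(b, b, b), g(b, j, b))

Derivation:
Canonical form:  g(g(b, b, b), g(b, b, b), b ⊕ b ⊕ b) ⊕ g(g(j, j, b), b ⊕ b ⊕ b ⊕ b ⊕ g(b, b, b), g(b, j, b))
Match R4:  consume b, g(b, b, b);  v := b, w := b, x := b ⊕ b ⊕ b, y := b
The variable takes the whole remainder — replace the entire application.
New term:  g(g(b, b, b), g(b, b, b), b ⊕ b ⊕ b) ⊕ g(g(j, j, b), g(b, b, b), g(b, j, b))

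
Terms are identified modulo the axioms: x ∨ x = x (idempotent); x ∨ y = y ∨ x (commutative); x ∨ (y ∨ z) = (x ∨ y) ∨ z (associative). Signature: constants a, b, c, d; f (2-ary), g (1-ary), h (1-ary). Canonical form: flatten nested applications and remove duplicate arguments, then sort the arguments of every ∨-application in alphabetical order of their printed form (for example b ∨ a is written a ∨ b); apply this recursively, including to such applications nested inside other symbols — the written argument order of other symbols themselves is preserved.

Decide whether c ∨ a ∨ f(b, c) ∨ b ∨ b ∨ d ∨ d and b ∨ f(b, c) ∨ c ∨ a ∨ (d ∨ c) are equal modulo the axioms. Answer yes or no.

Left:  c ∨ a ∨ f(b, c) ∨ b ∨ b ∨ d ∨ d
  Deduplicate:  drop duplicate b, d
  Sort:  a ∨ b ∨ c ∨ d ∨ f(b, c)
Right:  b ∨ f(b, c) ∨ c ∨ a ∨ (d ∨ c)
  Un-nest:  b ∨ f(b, c) ∨ c ∨ a ∨ d ∨ c
  Drop duplicates:  drop duplicate c
  Sort:  a ∨ b ∨ c ∨ d ∨ f(b, c)

Answer: yes — both canonical forms are a ∨ b ∨ c ∨ d ∨ f(b, c)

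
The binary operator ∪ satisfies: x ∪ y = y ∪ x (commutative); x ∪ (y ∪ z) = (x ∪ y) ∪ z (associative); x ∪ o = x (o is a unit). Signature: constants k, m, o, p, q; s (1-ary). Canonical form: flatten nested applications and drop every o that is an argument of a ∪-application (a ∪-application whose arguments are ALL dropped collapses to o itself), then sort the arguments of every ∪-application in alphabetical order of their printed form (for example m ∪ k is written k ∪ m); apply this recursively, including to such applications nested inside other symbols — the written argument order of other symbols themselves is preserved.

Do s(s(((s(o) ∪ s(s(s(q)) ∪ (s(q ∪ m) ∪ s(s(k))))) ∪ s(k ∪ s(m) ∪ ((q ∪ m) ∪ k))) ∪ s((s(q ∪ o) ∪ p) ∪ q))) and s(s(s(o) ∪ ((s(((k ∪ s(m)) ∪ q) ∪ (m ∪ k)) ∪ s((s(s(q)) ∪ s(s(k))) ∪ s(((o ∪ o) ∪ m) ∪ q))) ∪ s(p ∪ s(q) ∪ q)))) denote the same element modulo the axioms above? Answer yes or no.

Left:  s(s(((s(o) ∪ s(s(s(q)) ∪ (s(q ∪ m) ∪ s(s(k))))) ∪ s(k ∪ s(m) ∪ ((q ∪ m) ∪ k))) ∪ s((s(q ∪ o) ∪ p) ∪ q)))
  Work inside:  ((s(o) ∪ s(s(s(q)) ∪ (s(q ∪ m) ∪ s(s(k))))) ∪ s(k ∪ s(m) ∪ ((q ∪ m) ∪ k))) ∪ s((s(q ∪ o) ∪ p) ∪ q)
  Merge nested applications:  s(o) ∪ s(s(s(q)) ∪ (s(q ∪ m) ∪ s(s(k)))) ∪ s(k ∪ s(m) ∪ ((q ∪ m) ∪ k)) ∪ s((s(q ∪ o) ∪ p) ∪ q)
  Canonicalize subterm:  s(s(s(q)) ∪ (s(q ∪ m) ∪ s(s(k))))  →  s(s(m ∪ q) ∪ s(s(k)) ∪ s(s(q)))
  Inside:  s(k ∪ s(m) ∪ ((q ∪ m) ∪ k))  →  s(k ∪ k ∪ m ∪ q ∪ s(m))
  Canonicalize subterm:  s((s(q ∪ o) ∪ p) ∪ q)  →  s(p ∪ q ∪ s(q))
  Sort arguments:  s(k ∪ k ∪ m ∪ q ∪ s(m)) ∪ s(o) ∪ s(p ∪ q ∪ s(q)) ∪ s(s(m ∪ q) ∪ s(s(k)) ∪ s(s(q)))
  Put back:  s(s(s(k ∪ k ∪ m ∪ q ∪ s(m)) ∪ s(o) ∪ s(p ∪ q ∪ s(q)) ∪ s(s(m ∪ q) ∪ s(s(k)) ∪ s(s(q)))))
Right:  s(s(s(o) ∪ ((s(((k ∪ s(m)) ∪ q) ∪ (m ∪ k)) ∪ s((s(s(q)) ∪ s(s(k))) ∪ s(((o ∪ o) ∪ m) ∪ q))) ∪ s(p ∪ s(q) ∪ q))))
  Focus inside:  s(o) ∪ ((s(((k ∪ s(m)) ∪ q) ∪ (m ∪ k)) ∪ s((s(s(q)) ∪ s(s(k))) ∪ s(((o ∪ o) ∪ m) ∪ q))) ∪ s(p ∪ s(q) ∪ q))
  Flatten:  s(o) ∪ s(((k ∪ s(m)) ∪ q) ∪ (m ∪ k)) ∪ s((s(s(q)) ∪ s(s(k))) ∪ s(((o ∪ o) ∪ m) ∪ q)) ∪ s(p ∪ s(q) ∪ q)
  Canonicalize subterm:  s(((k ∪ s(m)) ∪ q) ∪ (m ∪ k))  →  s(k ∪ k ∪ m ∪ q ∪ s(m))
  Simplify inside:  s((s(s(q)) ∪ s(s(k))) ∪ s(((o ∪ o) ∪ m) ∪ q))  →  s(s(m ∪ q) ∪ s(s(k)) ∪ s(s(q)))
  Inside:  s(p ∪ s(q) ∪ q)  →  s(p ∪ q ∪ s(q))
  Sort arguments:  s(k ∪ k ∪ m ∪ q ∪ s(m)) ∪ s(o) ∪ s(p ∪ q ∪ s(q)) ∪ s(s(m ∪ q) ∪ s(s(k)) ∪ s(s(q)))
  Rebuild:  s(s(s(k ∪ k ∪ m ∪ q ∪ s(m)) ∪ s(o) ∪ s(p ∪ q ∪ s(q)) ∪ s(s(m ∪ q) ∪ s(s(k)) ∪ s(s(q)))))

Answer: yes — both canonical forms are s(s(s(k ∪ k ∪ m ∪ q ∪ s(m)) ∪ s(o) ∪ s(p ∪ q ∪ s(q)) ∪ s(s(m ∪ q) ∪ s(s(k)) ∪ s(s(q)))))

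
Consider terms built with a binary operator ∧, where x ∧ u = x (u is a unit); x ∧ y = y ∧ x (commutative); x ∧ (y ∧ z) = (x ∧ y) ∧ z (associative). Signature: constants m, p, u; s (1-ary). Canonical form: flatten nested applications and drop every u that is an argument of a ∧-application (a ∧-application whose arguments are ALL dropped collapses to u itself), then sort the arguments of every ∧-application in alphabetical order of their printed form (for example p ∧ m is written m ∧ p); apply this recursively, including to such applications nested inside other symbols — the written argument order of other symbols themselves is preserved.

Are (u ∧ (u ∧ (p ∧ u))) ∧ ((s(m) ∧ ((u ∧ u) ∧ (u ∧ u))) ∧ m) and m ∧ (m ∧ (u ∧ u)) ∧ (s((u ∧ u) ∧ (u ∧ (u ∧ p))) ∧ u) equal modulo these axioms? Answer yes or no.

Left:  (u ∧ (u ∧ (p ∧ u))) ∧ ((s(m) ∧ ((u ∧ u) ∧ (u ∧ u))) ∧ m)
  Merge nested applications:  u ∧ u ∧ p ∧ u ∧ s(m) ∧ u ∧ u ∧ u ∧ u ∧ m
  Unit:  drop u (×7)
  Order the arguments:  m ∧ p ∧ s(m)
Right:  m ∧ (m ∧ (u ∧ u)) ∧ (s((u ∧ u) ∧ (u ∧ (u ∧ p))) ∧ u)
  Merge nested applications:  m ∧ m ∧ u ∧ u ∧ s((u ∧ u) ∧ (u ∧ (u ∧ p))) ∧ u
  Inside:  s((u ∧ u) ∧ (u ∧ (u ∧ p)))  →  s(p)
  Units out:  drop u (×3)
  Sort:  m ∧ m ∧ s(p)

Answer: no — m ∧ p ∧ s(m) vs m ∧ m ∧ s(p)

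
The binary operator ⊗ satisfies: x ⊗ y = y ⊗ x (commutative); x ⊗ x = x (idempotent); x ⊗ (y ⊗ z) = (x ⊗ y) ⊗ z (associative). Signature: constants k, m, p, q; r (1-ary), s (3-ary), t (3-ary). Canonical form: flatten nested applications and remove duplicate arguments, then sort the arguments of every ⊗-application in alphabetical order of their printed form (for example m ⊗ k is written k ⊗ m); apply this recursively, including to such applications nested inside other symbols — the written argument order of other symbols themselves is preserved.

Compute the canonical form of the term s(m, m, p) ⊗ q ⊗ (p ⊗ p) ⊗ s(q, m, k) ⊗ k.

Un-nest:  s(m, m, p) ⊗ q ⊗ p ⊗ p ⊗ s(q, m, k) ⊗ k
Deduplicate:  drop duplicate p
Order the arguments:  k ⊗ p ⊗ q ⊗ s(m, m, p) ⊗ s(q, m, k)

Answer: k ⊗ p ⊗ q ⊗ s(m, m, p) ⊗ s(q, m, k)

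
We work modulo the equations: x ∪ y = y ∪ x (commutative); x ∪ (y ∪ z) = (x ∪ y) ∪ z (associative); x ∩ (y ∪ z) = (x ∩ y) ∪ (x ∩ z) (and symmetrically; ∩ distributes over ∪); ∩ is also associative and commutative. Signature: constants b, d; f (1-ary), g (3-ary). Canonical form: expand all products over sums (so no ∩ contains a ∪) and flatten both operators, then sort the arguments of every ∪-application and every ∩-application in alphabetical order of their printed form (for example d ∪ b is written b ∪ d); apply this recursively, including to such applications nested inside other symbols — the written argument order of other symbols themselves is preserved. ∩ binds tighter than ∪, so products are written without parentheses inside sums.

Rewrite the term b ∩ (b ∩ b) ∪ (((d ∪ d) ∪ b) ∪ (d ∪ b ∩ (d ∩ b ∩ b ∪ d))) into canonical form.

Expand:  b ∩ b ∩ b ∪ d ∪ d ∪ b ∪ d ∪ b ∩ b ∩ b ∩ d ∪ b ∩ d
Order the arguments:  b ∪ b ∩ b ∩ b ∪ b ∩ b ∩ b ∩ d ∪ b ∩ d ∪ d ∪ d ∪ d

Answer: b ∪ b ∩ b ∩ b ∪ b ∩ b ∩ b ∩ d ∪ b ∩ d ∪ d ∪ d ∪ d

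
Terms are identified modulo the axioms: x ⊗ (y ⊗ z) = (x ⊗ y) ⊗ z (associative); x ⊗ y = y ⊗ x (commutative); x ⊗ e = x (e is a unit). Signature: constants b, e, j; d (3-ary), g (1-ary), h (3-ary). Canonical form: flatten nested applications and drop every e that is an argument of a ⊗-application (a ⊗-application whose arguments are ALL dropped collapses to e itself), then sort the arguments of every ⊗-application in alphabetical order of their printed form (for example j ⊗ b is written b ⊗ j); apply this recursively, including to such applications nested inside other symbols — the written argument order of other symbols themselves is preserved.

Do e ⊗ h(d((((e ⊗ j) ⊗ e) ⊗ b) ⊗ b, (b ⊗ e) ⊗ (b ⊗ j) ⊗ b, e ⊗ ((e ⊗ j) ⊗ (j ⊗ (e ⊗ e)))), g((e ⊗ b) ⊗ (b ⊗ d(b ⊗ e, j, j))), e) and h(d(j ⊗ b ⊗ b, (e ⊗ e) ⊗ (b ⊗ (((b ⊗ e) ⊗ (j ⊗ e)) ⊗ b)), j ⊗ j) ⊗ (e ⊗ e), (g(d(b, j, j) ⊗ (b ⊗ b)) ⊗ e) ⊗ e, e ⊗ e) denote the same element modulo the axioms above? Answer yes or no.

Left:  e ⊗ h(d((((e ⊗ j) ⊗ e) ⊗ b) ⊗ b, (b ⊗ e) ⊗ (b ⊗ j) ⊗ b, e ⊗ ((e ⊗ j) ⊗ (j ⊗ (e ⊗ e)))), g((e ⊗ b) ⊗ (b ⊗ d(b ⊗ e, j, j))), e)
  Simplify inside:  h(d((((e ⊗ j) ⊗ e) ⊗ b) ⊗ b, (b ⊗ e) ⊗ (b ⊗ j) ⊗ b, e ⊗ ((e ⊗ j) ⊗ (j ⊗ (e ⊗ e)))), g((e ⊗ b) ⊗ (b ⊗ d(b ⊗ e, j, j))), e)  →  h(d(b ⊗ b ⊗ j, b ⊗ b ⊗ b ⊗ j, j ⊗ j), g(b ⊗ b ⊗ d(b, j, j)), e)
  Drop the unit:  drop e
  Order the arguments:  h(d(b ⊗ b ⊗ j, b ⊗ b ⊗ b ⊗ j, j ⊗ j), g(b ⊗ b ⊗ d(b, j, j)), e)
Right:  h(d(j ⊗ b ⊗ b, (e ⊗ e) ⊗ (b ⊗ (((b ⊗ e) ⊗ (j ⊗ e)) ⊗ b)), j ⊗ j) ⊗ (e ⊗ e), (g(d(b, j, j) ⊗ (b ⊗ b)) ⊗ e) ⊗ e, e ⊗ e)
  Work inside:  d(j ⊗ b ⊗ b, (e ⊗ e) ⊗ (b ⊗ (((b ⊗ e) ⊗ (j ⊗ e)) ⊗ b)), j ⊗ j) ⊗ (e ⊗ e)
  Un-nest:  d(j ⊗ b ⊗ b, (e ⊗ e) ⊗ (b ⊗ (((b ⊗ e) ⊗ (j ⊗ e)) ⊗ b)), j ⊗ j) ⊗ e ⊗ e
  Inside:  d(j ⊗ b ⊗ b, (e ⊗ e) ⊗ (b ⊗ (((b ⊗ e) ⊗ (j ⊗ e)) ⊗ b)), j ⊗ j)  →  d(b ⊗ b ⊗ j, b ⊗ b ⊗ b ⊗ j, j ⊗ j)
  Unit:  drop e (×2)
  Sort arguments:  d(b ⊗ b ⊗ j, b ⊗ b ⊗ b ⊗ j, j ⊗ j)
  Put back:  h(d(b ⊗ b ⊗ j, b ⊗ b ⊗ b ⊗ j, j ⊗ j), g(b ⊗ b ⊗ d(b, j, j)), e)

Answer: yes — both canonical forms are h(d(b ⊗ b ⊗ j, b ⊗ b ⊗ b ⊗ j, j ⊗ j), g(b ⊗ b ⊗ d(b, j, j)), e)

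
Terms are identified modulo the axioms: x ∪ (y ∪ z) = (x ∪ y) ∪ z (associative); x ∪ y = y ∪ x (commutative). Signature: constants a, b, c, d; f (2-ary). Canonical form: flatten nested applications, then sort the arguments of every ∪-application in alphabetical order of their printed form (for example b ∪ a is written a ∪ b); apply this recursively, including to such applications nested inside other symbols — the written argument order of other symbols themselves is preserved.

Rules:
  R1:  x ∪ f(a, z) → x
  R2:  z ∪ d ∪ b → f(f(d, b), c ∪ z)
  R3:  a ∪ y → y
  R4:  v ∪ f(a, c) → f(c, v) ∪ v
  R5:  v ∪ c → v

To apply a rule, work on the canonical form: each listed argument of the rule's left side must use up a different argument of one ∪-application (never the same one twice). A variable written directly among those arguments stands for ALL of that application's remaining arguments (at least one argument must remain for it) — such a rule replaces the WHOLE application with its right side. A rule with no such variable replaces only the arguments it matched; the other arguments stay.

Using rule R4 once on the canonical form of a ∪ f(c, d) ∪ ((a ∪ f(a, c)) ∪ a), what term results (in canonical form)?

Answer: a ∪ a ∪ a ∪ f(c, a ∪ a ∪ a ∪ f(c, d)) ∪ f(c, d)

Derivation:
Canonical form:  a ∪ a ∪ a ∪ f(a, c) ∪ f(c, d)
R4 matches:  uses f(a, c);  v := a ∪ a ∪ a ∪ f(c, d)
The extension variable absorbs all remaining arguments, so the whole application is rewritten.
New term:  a ∪ a ∪ a ∪ f(c, a ∪ a ∪ a ∪ f(c, d)) ∪ f(c, d)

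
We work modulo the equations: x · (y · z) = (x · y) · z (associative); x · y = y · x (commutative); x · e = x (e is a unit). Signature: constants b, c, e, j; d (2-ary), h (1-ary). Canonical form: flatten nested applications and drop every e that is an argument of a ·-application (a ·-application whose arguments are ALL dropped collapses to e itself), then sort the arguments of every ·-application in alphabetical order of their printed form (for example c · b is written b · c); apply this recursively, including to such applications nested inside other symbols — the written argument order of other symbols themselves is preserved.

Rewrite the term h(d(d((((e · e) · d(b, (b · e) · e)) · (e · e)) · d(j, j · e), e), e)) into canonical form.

Answer: h(d(d(d(b, b) · d(j, j), e), e))

Derivation:
Descend into:  (((e · e) · d(b, (b · e) · e)) · (e · e)) · d(j, j · e)
Un-nest:  e · e · d(b, (b · e) · e) · e · e · d(j, j · e)
Inside:  d(b, (b · e) · e)  →  d(b, b)
Canonicalize subterm:  d(j, j · e)  →  d(j, j)
Drop the unit:  drop e (×4)
Sort arguments:  d(b, b) · d(j, j)
Rebuild:  h(d(d(d(b, b) · d(j, j), e), e))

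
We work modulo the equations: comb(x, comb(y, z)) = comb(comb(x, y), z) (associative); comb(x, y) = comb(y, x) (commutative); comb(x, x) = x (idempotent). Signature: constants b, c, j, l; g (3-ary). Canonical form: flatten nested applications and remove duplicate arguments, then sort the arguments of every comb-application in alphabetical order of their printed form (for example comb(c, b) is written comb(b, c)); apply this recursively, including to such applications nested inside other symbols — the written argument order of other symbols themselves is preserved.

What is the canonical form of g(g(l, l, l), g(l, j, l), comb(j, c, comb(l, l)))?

Focus inside:  comb(j, c, comb(l, l))
Un-nest:  comb(j, c, l, l)
Drop duplicates:  drop duplicate l
Sort arguments:  comb(c, j, l)
Rebuild:  g(g(l, l, l), g(l, j, l), comb(c, j, l))

Answer: g(g(l, l, l), g(l, j, l), comb(c, j, l))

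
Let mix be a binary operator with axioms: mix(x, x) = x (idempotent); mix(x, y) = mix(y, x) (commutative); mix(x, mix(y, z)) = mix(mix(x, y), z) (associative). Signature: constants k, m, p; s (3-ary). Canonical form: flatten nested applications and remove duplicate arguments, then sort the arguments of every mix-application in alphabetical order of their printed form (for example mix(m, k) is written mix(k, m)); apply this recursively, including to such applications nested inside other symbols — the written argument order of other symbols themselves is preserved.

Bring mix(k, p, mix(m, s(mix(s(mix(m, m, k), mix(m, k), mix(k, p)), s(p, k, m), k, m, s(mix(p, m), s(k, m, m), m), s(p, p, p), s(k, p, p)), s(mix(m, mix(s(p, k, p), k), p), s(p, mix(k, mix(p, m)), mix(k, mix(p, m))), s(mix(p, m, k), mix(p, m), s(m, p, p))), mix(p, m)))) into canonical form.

Answer: mix(k, m, p, s(mix(k, m, s(k, p, p), s(mix(k, m), mix(k, m), mix(k, p)), s(mix(m, p), s(k, m, m), m), s(p, k, m), s(p, p, p)), s(mix(k, m, p, s(p, k, p)), s(p, mix(k, m, p), mix(k, m, p)), s(mix(k, m, p), mix(m, p), s(m, p, p))), mix(m, p)))

Derivation:
Merge nested applications:  mix(k, p, m, s(mix(s(mix(m, m, k), mix(m, k), mix(k, p)), s(p, k, m), k, m, s(mix(p, m), s(k, m, m), m), s(p, p, p), s(k, p, p)), s(mix(m, mix(s(p, k, p), k), p), s(p, mix(k, mix(p, m)), mix(k, mix(p, m))), s(mix(p, m, k), mix(p, m), s(m, p, p))), mix(p, m)))
Inside:  s(mix(s(mix(m, m, k), mix(m, k), mix(k, p)), s(p, k, m), k, m, s(mix(p, m), s(k, m, m), m), s(p, p, p), s(k, p, p)), s(mix(m, mix(s(p, k, p), k), p), s(p, mix(k, mix(p, m)), mix(k, mix(p, m))), s(mix(p, m, k), mix(p, m), s(m, p, p))), mix(p, m))  →  s(mix(k, m, s(k, p, p), s(mix(k, m), mix(k, m), mix(k, p)), s(mix(m, p), s(k, m, m), m), s(p, k, m), s(p, p, p)), s(mix(k, m, p, s(p, k, p)), s(p, mix(k, m, p), mix(k, m, p)), s(mix(k, m, p), mix(m, p), s(m, p, p))), mix(m, p))
Sort:  mix(k, m, p, s(mix(k, m, s(k, p, p), s(mix(k, m), mix(k, m), mix(k, p)), s(mix(m, p), s(k, m, m), m), s(p, k, m), s(p, p, p)), s(mix(k, m, p, s(p, k, p)), s(p, mix(k, m, p), mix(k, m, p)), s(mix(k, m, p), mix(m, p), s(m, p, p))), mix(m, p)))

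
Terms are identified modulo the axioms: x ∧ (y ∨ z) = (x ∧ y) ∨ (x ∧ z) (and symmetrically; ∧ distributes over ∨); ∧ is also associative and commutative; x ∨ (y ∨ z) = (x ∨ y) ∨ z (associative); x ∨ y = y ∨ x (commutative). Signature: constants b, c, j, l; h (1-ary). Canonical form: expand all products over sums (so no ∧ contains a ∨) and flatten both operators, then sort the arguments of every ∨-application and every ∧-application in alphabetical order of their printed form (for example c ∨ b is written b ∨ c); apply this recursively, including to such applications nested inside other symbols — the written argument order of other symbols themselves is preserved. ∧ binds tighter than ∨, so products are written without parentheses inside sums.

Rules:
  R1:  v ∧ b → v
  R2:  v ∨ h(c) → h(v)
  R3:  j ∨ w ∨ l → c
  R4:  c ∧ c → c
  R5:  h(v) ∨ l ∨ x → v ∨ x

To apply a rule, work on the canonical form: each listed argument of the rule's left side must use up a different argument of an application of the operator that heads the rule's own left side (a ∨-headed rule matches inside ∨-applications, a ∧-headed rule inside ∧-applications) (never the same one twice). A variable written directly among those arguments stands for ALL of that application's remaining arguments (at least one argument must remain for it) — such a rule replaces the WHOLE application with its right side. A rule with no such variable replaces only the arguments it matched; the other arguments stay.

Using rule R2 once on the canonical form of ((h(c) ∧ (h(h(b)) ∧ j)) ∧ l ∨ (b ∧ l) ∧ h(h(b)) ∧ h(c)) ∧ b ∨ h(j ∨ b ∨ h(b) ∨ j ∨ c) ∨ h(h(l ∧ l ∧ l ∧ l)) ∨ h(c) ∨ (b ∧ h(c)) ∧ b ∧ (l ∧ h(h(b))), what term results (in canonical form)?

Canonical form:  b ∧ b ∧ h(c) ∧ h(h(b)) ∧ l ∨ b ∧ b ∧ h(c) ∧ h(h(b)) ∧ l ∨ b ∧ h(c) ∧ h(h(b)) ∧ j ∧ l ∨ h(b ∨ c ∨ h(b) ∨ j ∨ j) ∨ h(c) ∨ h(h(l ∧ l ∧ l ∧ l))
R2 matches:  uses h(c);  v := b ∧ b ∧ h(c) ∧ h(h(b)) ∧ l ∨ b ∧ b ∧ h(c) ∧ h(h(b)) ∧ l ∨ b ∧ h(c) ∧ h(h(b)) ∧ j ∧ l ∨ h(b ∨ c ∨ h(b) ∨ j ∨ j) ∨ h(h(l ∧ l ∧ l ∧ l))
The variable takes the whole remainder — replace the entire application.
Giving:  h(b ∧ b ∧ h(c) ∧ h(h(b)) ∧ l ∨ b ∧ b ∧ h(c) ∧ h(h(b)) ∧ l ∨ b ∧ h(c) ∧ h(h(b)) ∧ j ∧ l ∨ h(b ∨ c ∨ h(b) ∨ j ∨ j) ∨ h(h(l ∧ l ∧ l ∧ l)))

Answer: h(b ∧ b ∧ h(c) ∧ h(h(b)) ∧ l ∨ b ∧ b ∧ h(c) ∧ h(h(b)) ∧ l ∨ b ∧ h(c) ∧ h(h(b)) ∧ j ∧ l ∨ h(b ∨ c ∨ h(b) ∨ j ∨ j) ∨ h(h(l ∧ l ∧ l ∧ l)))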